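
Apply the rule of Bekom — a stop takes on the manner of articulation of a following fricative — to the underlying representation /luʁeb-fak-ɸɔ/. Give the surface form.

/b/ is a voiced bilabial stop. The following trigger /f/ is a fricative, so /b/ must become a fricative as well.
A voiced bilabial fricative is [β], so the surface segment is [β].
At the second juncture, /k/ likewise becomes [x] adjacent to /ɸ/.

[luʁeβfaxɸɔ]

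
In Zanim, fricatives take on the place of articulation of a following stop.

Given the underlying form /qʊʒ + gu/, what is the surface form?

/ʒ/ is a voiced postalveolar fricative. The following trigger /g/ is velar, so /ʒ/ must become velar as well.
A voiced velar fricative is [ɣ], so the surface segment is [ɣ].

[qʊɣgu]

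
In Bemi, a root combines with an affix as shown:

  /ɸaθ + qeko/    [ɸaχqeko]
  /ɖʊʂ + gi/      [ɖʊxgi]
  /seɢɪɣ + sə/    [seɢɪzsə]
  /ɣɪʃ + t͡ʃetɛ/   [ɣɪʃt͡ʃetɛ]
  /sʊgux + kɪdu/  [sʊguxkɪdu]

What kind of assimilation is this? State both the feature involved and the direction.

Underlying /θ/ is realised as [χ] next to /q/; /q/ itself does not change.
The change dental → uvular matches the place of the following /q/, identifying this as place assimilation.
Manner and voice are unchanged, so the assimilation is partial, not total.
The other alternating forms pattern the same way: /ʂ/ → [x] before /g/ (retroflex → velar, matching velar); /ɣ/ → [z] before /s/ (velar → alveolar, matching alveolar) — only place changes, and always toward the following segment.
No alternation appears in [ɣɪʃt͡ʃetɛ], [sʊguxkɪdu]: there the adjacent consonants already agree in place (/ʃ/ and /t͡ʃ/ are both postalveolar; /x/ and /k/ are both velar), so these forms are consistent with the same rule.
Since the segment that changes precedes the conditioning segment, the assimilation is regressive.

regressive place assimilation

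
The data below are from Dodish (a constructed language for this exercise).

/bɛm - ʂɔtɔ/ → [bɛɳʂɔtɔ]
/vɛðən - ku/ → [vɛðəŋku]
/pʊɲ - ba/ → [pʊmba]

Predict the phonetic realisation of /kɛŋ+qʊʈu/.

[kɛɴqʊʈu]

The data show regressive place assimilation: /m/ → [ɳ] before /ʂ/; /n/ → [ŋ] before /k/; /ɲ/ → [m] before /b/. In each pair only place changes, matching the following consonant, while manner and voice stay constant.
The rule targets /ŋ/ (voiced velar nasal), which sits before the trigger /q/ (uvular).
A voiced uvular nasal is [ɴ], so the surface segment is [ɴ].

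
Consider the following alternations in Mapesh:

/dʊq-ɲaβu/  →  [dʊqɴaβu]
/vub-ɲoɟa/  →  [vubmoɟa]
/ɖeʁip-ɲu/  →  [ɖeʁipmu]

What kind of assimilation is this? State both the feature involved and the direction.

progressive place assimilation

Underlying /ɲ/ is realised as [ɴ] next to /q/; /q/ itself does not change.
The change palatal → uvular matches the place of the preceding /q/, identifying this as place assimilation.
Manner and voice are unchanged, so the assimilation is partial, not total.
Checking the remaining alternations: /ɲ/ → [m] after /b/ (palatal → bilabial, matching bilabial); /ɲ/ → [m] after /p/ (palatal → bilabial, matching bilabial) — only place changes, and always toward the preceding segment.
Since the segment that changes follows the conditioning segment, the assimilation is progressive.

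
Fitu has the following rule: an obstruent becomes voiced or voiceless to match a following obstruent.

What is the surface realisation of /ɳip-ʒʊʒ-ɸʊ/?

The rule targets /p/ (voiceless bilabial stop), which sits before the trigger /ʒ/ (voiced).
A voiced bilabial stop is [b], so the surface segment is [b].
The same rule applies at the second boundary: /ʒ/ → [ʃ] next to /ɸ/.

[ɳibʒʊʃɸʊ]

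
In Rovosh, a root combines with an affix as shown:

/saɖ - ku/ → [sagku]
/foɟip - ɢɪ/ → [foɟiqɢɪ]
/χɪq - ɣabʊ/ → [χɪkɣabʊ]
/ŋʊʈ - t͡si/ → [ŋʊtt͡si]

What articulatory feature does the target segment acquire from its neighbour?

place

The segment that alternates is /ɖ/, which surfaces as [g] when adjacent to /k/.
/ɖ/ is retroflex while /k/ is velar; the output [g] is velar, matching the trigger — so the feature that spreads is place.
Checking the remaining alternations: /p/ → [q] before /ɢ/ (bilabial → uvular, matching uvular); /q/ → [k] before /ɣ/ (uvular → velar, matching velar); /ʈ/ → [t] before /t͡s/ (retroflex → alveolar, matching alveolar) — only place changes, and always toward the following segment.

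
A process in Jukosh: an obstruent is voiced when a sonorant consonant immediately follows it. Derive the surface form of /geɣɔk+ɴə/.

/k/ is a voiceless velar stop. The following trigger /ɴ/ is voiced, so /k/ must become voiced as well.
The voiced velar stop is [g], so /k/ → [g].

[geɣɔgɴə]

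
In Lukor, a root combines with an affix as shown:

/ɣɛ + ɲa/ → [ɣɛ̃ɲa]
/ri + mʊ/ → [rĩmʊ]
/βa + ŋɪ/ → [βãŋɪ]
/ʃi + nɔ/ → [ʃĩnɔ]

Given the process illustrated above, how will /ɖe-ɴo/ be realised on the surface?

The data show regressive nasality assimilation (vowel nasalisation): /ɛ/ → [ɛ̃] before /ɲ/; /i/ → [ĩ] before /m/; /a/ → [ã] before /ŋ/; /i/ → [ĩ] before /n/ — a vowel is nasalised by an immediately following nasal consonant.
The vowel /e/ is adjacent to the following nasal /ɴ/, so it acquires [+nasal] and surfaces as [ẽ].

[ɖẽɴo]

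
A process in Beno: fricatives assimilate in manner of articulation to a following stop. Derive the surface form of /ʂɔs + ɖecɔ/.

The rule targets /s/ (voiceless alveolar fricative), which sits before the trigger /ɖ/ (stop).
The voiceless alveolar stop is [t], so /s/ → [t].

[ʂɔtɖecɔ]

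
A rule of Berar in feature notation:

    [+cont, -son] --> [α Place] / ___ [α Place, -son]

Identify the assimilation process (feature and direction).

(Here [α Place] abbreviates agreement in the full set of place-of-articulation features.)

regressive place assimilation

The rule copies the place features (abbreviated [Place]) from the environment onto the target, so the assimilating feature is place.
The conditioning segment sits to the right of the focus bar, meaning the trigger follows the segment that changes — regressive assimilation.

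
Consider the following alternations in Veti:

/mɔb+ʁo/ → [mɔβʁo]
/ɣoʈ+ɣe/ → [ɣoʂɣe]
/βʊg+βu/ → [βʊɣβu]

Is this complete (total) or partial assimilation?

partial assimilation

Comparing underlying and surface forms, /b/ → [β] is the alternation; the neighbouring /ʁ/ is constant.
/b/ is a stop while /ʁ/ is a fricative; the output [β] is a fricative, matching the trigger — so the feature that spreads is manner.
Place and voice are unchanged, so the assimilation is partial, not total.
The other alternating forms pattern the same way: /ʈ/ → [ʂ] before /ɣ/ (stop → fricative, matching a fricative); /g/ → [ɣ] before /β/ (stop → fricative, matching a fricative) — only manner changes, and always toward the following segment.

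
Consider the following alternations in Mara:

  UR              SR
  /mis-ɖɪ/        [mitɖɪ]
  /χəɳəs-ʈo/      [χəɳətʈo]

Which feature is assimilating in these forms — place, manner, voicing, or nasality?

Comparing underlying and surface forms, /s/ → [t] is the alternation; the neighbouring /ɖ/ is constant.
/s/ is a fricative while /ɖ/ is a stop; the output [t] is a stop, matching the trigger — so the feature that spreads is manner.
Checking the remaining alternation: /s/ → [t] before /ʈ/ (fricative → stop, matching a stop) — only manner changes, and always toward the following segment.

manner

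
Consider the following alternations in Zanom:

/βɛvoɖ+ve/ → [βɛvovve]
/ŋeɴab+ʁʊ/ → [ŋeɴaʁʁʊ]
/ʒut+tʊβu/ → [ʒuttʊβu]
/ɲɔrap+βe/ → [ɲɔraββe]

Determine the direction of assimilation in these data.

The segment that alternates is /ɖ/, which surfaces as [v] when adjacent to /v/.
The output [v] is identical to the trigger /v/ — every feature (place, manner, voicing) has been copied — so this is total assimilation.
The other forms behave the same way: /b/ → [ʁ] before /ʁ/; /p/ → [β] before /β/ — in each case the output is a copy of the following consonant.
In [ʒuttʊβu] the two consonants at the boundary are already identical (/t/ + /t/), so the rule applies vacuously and nothing changes.
Since the segment that changes precedes the conditioning segment, the assimilation is regressive.

regressive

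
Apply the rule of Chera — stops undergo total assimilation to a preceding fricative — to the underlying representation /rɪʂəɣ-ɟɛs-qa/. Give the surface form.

/ɟ/ is the segment targeted by the rule; it sits immediately after /ɣ/, so it assimilates completely and surfaces as [ɣ].
At the second juncture, /q/ likewise becomes [s] adjacent to /s/.

[rɪʂəɣɣɛssa]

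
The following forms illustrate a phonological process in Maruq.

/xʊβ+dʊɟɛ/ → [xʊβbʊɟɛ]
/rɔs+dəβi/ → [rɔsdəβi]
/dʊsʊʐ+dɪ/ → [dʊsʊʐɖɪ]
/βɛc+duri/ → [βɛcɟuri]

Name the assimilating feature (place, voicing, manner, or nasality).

The segment that alternates is /d/, which surfaces as [b] when adjacent to /β/.
/d/ is alveolar while /β/ is bilabial; the output [b] is bilabial, matching the trigger — so the feature that spreads is place.
The same holds elsewhere in the data: /d/ → [ɖ] after /ʐ/ (alveolar → retroflex, matching retroflex); /d/ → [ɟ] after /c/ (alveolar → palatal, matching palatal) — only place changes, and always toward the preceding segment.
No alternation appears in [rɔsdəβi]: there the adjacent consonants already agree in place (/d/ and /s/ are both alveolar), so this form is consistent with the same rule.

place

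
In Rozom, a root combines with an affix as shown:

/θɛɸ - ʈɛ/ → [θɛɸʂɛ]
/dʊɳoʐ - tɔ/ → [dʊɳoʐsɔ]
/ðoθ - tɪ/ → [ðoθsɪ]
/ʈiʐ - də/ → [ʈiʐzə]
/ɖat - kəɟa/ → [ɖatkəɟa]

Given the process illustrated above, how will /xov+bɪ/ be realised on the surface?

[xovβɪ]

The data show progressive manner assimilation: /ʈ/ → [ʂ] after /ɸ/; /t/ → [s] after /ʐ/; /t/ → [s] after /θ/; /d/ → [z] after /ʐ/. In each pair only manner changes, matching the preceding consonant, while place and voice stay constant.
No alternation appears in [ɖatkəɟa]: there the adjacent consonants already agree in manner (/k/ and /t/ are both stops), so this form is consistent with the same rule.
The rule targets /b/ (voiced bilabial stop), which sits after the trigger /v/ (fricative).
The voiced bilabial fricative is [β], so /b/ → [β].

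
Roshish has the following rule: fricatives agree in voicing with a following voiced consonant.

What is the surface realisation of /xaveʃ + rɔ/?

[xaveʒrɔ]

The rule targets /ʃ/ (voiceless postalveolar fricative), which sits before the trigger /r/ (voiced).
The voiced postalveolar fricative is [ʒ], so /ʃ/ → [ʒ].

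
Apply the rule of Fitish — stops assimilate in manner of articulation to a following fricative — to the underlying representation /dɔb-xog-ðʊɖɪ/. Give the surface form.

/b/ is a voiced bilabial stop. The following trigger /x/ is a fricative, so /b/ must become a fricative as well.
Changing only its manner to fricative gives [β] — the voiced bilabial fricative.
The same rule applies at the second boundary: /g/ → [ɣ] next to /ð/.

[dɔβxoɣðʊɖɪ]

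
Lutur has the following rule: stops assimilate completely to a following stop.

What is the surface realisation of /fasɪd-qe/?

/d/ is the segment targeted by the rule; it sits immediately before /q/, so it assimilates completely and surfaces as [q].

[fasɪqqe]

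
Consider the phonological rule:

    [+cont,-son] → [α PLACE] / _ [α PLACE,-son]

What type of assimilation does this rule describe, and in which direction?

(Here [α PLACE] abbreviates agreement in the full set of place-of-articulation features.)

regressive place assimilation

The rule copies the place features (abbreviated [PLACE]) from the environment onto the target, so the assimilating feature is place.
Since the environment is written after the underscore, the trigger follows the target; the direction is regressive.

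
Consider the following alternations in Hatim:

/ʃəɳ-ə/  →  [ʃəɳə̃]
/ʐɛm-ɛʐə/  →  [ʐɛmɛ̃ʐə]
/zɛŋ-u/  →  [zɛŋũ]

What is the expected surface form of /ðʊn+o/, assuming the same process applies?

[ðʊnõ]

The data show progressive nasality assimilation (vowel nasalisation): /ə/ → [ə̃] after /ɳ/; /ɛ/ → [ɛ̃] after /m/; /u/ → [ũ] after /ŋ/ — a vowel is nasalised by an immediately preceding nasal consonant.
The vowel /o/ is adjacent to the preceding nasal /n/, so it acquires [+nasal] and surfaces as [õ].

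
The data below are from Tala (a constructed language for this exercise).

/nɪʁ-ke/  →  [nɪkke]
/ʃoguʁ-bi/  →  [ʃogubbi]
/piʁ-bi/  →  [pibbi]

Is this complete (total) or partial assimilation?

The segment that alternates is /ʁ/, which surfaces as [k] when adjacent to /k/.
The output [k] is identical to the trigger /k/ — every feature (place, manner, voicing) has been copied — so this is total assimilation.
The remaining alternation confirms this: /ʁ/ → [b] before /b/ — in each case the output is a copy of the following consonant.

total assimilation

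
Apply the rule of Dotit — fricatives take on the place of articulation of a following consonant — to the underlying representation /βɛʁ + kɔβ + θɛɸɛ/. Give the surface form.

The rule targets /ʁ/ (voiced uvular fricative), which sits before the trigger /k/ (velar).
Changing only its place to velar gives [ɣ] — the voiced velar fricative.
The same rule applies at the second boundary: /β/ → [ð] next to /θ/.

[βɛɣkɔðθɛɸɛ]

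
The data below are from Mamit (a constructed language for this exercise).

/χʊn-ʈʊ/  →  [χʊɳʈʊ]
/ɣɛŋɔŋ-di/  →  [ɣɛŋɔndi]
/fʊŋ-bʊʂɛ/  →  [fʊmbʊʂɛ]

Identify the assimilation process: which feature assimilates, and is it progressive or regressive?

The segment that alternates is /n/, which surfaces as [ɳ] when adjacent to /ʈ/.
The change alveolar → retroflex matches the place of the following /ʈ/, identifying this as place assimilation.
Manner and voice are unchanged, so the assimilation is partial, not total.
The same holds elsewhere in the data: /ŋ/ → [n] before /d/ (velar → alveolar, matching alveolar); /ŋ/ → [m] before /b/ (velar → bilabial, matching bilabial) — only place changes, and always toward the following segment.
Since the segment that changes precedes the conditioning segment, the assimilation is regressive.

regressive place assimilation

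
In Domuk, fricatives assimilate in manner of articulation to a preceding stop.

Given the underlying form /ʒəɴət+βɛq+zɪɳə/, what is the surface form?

[ʒəɴətbɛqdɪɳə]

The rule targets /β/ (voiced bilabial fricative), which sits after the trigger /t/ (stop).
Changing only its manner to stop gives [b] — the voiced bilabial stop.
At the second juncture, /z/ likewise becomes [d] adjacent to /q/.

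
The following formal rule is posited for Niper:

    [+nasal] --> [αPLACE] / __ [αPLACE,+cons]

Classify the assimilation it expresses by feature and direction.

The rule copies the place features (abbreviated [PLACE]) from the environment onto the target, so the assimilating feature is place.
The conditioning segment sits to the right of the focus bar, meaning the trigger follows the segment that changes — regressive assimilation.

regressive place assimilation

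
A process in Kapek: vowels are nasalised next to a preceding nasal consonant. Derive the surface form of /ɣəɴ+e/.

[ɣəɴẽ]

/e/ sits next to the nasal /ɴ/ and is therefore nasalised to [ẽ].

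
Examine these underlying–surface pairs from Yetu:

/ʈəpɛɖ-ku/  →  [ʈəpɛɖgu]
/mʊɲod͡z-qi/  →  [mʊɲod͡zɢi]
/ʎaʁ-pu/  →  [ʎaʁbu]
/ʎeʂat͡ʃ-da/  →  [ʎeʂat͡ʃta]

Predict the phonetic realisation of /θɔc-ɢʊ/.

The data show progressive voicing assimilation: /k/ → [g] after /ɖ/; /q/ → [ɢ] after /d͡z/; /p/ → [b] after /ʁ/; /d/ → [t] after /t͡ʃ/. In each pair only voicing changes, matching the preceding consonant, while place and manner stay constant.
/ɢ/ is a voiced uvular stop. The preceding trigger /c/ is voiceless, so /ɢ/ must become voiceless as well.
Changing only its voicing to voiceless gives [q] — the voiceless uvular stop.

[θɔcqʊ]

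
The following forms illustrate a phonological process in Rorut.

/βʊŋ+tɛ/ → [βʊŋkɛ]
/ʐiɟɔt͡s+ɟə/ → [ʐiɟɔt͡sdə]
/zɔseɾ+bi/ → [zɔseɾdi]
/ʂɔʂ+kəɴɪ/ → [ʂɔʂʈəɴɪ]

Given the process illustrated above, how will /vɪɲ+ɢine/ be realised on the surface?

[vɪɲɟine]

The data show progressive place assimilation: /t/ → [k] after /ŋ/; /ɟ/ → [d] after /t͡s/; /b/ → [d] after /ɾ/; /k/ → [ʈ] after /ʂ/. In each pair only place changes, matching the preceding consonant, while manner and voice stay constant.
/ɢ/ is a voiced uvular stop. The preceding trigger /ɲ/ is palatal, so /ɢ/ must become palatal as well.
A voiced palatal stop is [ɟ], so the surface segment is [ɟ].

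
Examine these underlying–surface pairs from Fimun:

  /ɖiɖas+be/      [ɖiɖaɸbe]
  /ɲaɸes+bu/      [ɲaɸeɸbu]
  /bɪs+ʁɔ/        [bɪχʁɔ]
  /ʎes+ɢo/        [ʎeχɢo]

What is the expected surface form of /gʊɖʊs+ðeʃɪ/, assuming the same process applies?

[gʊɖʊθðeʃɪ]

The data show regressive place assimilation: /s/ → [ɸ] before /b/; /s/ → [χ] before /ʁ/; /s/ → [χ] before /ɢ/. In each pair only place changes, matching the following consonant, while manner and voice stay constant.
/s/ is a voiceless alveolar fricative. The following trigger /ð/ is dental, so /s/ must become dental as well.
The voiceless dental fricative is [θ], so /s/ → [θ].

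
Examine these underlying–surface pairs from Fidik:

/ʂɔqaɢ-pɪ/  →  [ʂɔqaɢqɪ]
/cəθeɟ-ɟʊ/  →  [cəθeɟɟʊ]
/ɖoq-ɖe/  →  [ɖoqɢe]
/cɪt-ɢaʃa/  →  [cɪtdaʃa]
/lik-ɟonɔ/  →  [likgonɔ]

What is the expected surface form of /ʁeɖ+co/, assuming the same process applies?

[ʁeɖʈo]

The data show progressive place assimilation: /p/ → [q] after /ɢ/; /ɖ/ → [ɢ] after /q/; /ɢ/ → [d] after /t/; /ɟ/ → [g] after /k/. In each pair only place changes, matching the preceding consonant, while manner and voice stay constant.
No alternation appears in [cəθeɟɟʊ]: there the adjacent consonants already agree in place (/ɟ/ and /ɟ/ are both palatal), so this form is consistent with the same rule.
/c/ is a voiceless palatal stop. The preceding trigger /ɖ/ is retroflex, so /c/ must become retroflex as well.
The voiceless retroflex stop is [ʈ], so /c/ → [ʈ].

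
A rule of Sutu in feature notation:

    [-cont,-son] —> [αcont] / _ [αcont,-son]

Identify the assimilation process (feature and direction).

The shared variable α links the value of [cont] on the target to that of the neighbouring obstruent. [cont] distinguishes stops from fricatives — a manner-of-articulation feature — so this is manner assimilation.
The conditioning segment sits to the right of the focus bar, meaning the trigger follows the segment that changes — regressive assimilation.

regressive manner assimilation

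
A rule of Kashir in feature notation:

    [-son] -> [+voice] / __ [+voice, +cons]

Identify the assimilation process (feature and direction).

regressive voicing assimilation

The target ([-son], obstruents) acquires [+voice] next to a voiced consonant ([+voice, +cons]) — it takes on the voicing of its neighbour, so the feature that spreads is voicing.
The conditioning segment sits to the right of the focus bar, meaning the trigger follows the segment that changes — regressive assimilation.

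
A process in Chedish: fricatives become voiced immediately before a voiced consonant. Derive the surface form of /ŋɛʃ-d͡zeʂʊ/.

The rule targets /ʃ/ (voiceless postalveolar fricative), which sits before the trigger /d͡z/ (voiced).
The voiced postalveolar fricative is [ʒ], so /ʃ/ → [ʒ].

[ŋɛʒd͡zeʂʊ]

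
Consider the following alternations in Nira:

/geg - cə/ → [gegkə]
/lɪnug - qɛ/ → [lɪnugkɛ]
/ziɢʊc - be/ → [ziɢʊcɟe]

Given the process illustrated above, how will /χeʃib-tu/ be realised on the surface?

[χeʃibpu]

The data show progressive place assimilation: /c/ → [k] after /g/; /q/ → [k] after /g/; /b/ → [ɟ] after /c/. In each pair only place changes, matching the preceding consonant, while manner and voice stay constant.
/t/ is a voiceless alveolar stop. The preceding trigger /b/ is bilabial, so /t/ must become bilabial as well.
The voiceless bilabial stop is [p], so /t/ → [p].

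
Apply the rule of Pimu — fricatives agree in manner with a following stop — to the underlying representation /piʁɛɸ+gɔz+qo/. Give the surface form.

[piʁɛpgɔdqo]

The rule targets /ɸ/ (voiceless bilabial fricative), which sits before the trigger /g/ (stop).
A voiceless bilabial stop is [p], so the surface segment is [p].
At the second juncture, /z/ likewise becomes [d] adjacent to /q/.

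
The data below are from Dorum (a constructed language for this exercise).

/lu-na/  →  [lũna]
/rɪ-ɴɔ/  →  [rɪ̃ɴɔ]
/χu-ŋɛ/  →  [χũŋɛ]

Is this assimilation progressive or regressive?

regressive

The vowel /u/ surfaces as nasalised [ũ] next to the following nasal /n/ — it has acquired the [+nasal] feature of its neighbour.
Likewise in the remaining data: /ɪ/ → [ɪ̃] before /ɴ/; /u/ → [ũ] before /ŋ/ — each time a vowel is nasalised next to a following nasal.
Because the conditioning nasal is to the right of the vowel that changes, the process is regressive (anticipatory).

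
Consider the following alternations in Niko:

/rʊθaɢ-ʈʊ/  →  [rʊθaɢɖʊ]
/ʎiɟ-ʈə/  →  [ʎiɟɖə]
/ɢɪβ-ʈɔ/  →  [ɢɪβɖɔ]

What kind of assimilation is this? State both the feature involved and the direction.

The segment that alternates is /ʈ/, which surfaces as [ɖ] when adjacent to /ɢ/.
The change voiceless → voiced matches the voicing of the preceding /ɢ/, identifying this as voicing assimilation.
Place and manner are unchanged, so the assimilation is partial, not total.
The other alternating forms pattern the same way: /ʈ/ → [ɖ] after /ɟ/ (voiceless → voiced, matching voiced); /ʈ/ → [ɖ] after /β/ (voiceless → voiced, matching voiced) — only voicing changes, and always toward the preceding segment.
The trigger is the preceding segment, so the direction is progressive (perseverative).

progressive voicing assimilation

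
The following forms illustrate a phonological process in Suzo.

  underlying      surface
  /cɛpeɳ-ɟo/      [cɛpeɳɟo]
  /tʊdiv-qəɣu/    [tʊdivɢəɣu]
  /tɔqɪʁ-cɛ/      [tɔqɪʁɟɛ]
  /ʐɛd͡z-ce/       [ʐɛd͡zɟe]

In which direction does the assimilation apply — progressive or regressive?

progressive

Underlying /q/ is realised as [ɢ] next to /v/; /v/ itself does not change.
/q/ is voiceless while /v/ is voiced; the output [ɢ] is voiced, matching the trigger — so the feature that spreads is voicing.
The other alternating forms pattern the same way: /c/ → [ɟ] after /ʁ/ (voiceless → voiced, matching voiced); /c/ → [ɟ] after /d͡z/ (voiceless → voiced, matching voiced) — only voicing changes, and always toward the preceding segment.
No alternation appears in [cɛpeɳɟo]: there the adjacent consonants already agree in voicing (/ɟ/ and /ɳ/ are both voiced), so this form is consistent with the same rule.
The trigger is the preceding segment, so the direction is progressive (perseverative).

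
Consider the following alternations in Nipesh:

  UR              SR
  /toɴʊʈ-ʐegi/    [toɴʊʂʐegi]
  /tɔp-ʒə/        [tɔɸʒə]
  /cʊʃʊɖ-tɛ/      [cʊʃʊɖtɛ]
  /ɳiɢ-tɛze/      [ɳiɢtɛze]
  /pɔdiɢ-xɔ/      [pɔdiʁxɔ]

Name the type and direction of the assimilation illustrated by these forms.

regressive manner assimilation

The segment that alternates is /ʈ/, which surfaces as [ʂ] when adjacent to /ʐ/.
The change stop → fricative matches the manner of the following /ʐ/, identifying this as manner assimilation.
Place and voice are unchanged, so the assimilation is partial, not total.
The other alternating forms pattern the same way: /p/ → [ɸ] before /ʒ/ (stop → fricative, matching a fricative); /ɢ/ → [ʁ] before /x/ (stop → fricative, matching a fricative) — only manner changes, and always toward the following segment.
No alternation appears in [cʊʃʊɖtɛ], [ɳiɢtɛze]: there the adjacent consonants already agree in manner (/ɖ/ and /t/ are both stops; /ɢ/ and /t/ are both stops), so these forms are consistent with the same rule.
Since the segment that changes precedes the conditioning segment, the assimilation is regressive.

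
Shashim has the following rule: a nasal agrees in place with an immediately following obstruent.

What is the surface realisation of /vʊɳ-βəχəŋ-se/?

[vʊmβəχənse]

/ɳ/ is a voiced retroflex nasal. The following trigger /β/ is bilabial, so /ɳ/ must become bilabial as well.
The voiced bilabial nasal is [m], so /ɳ/ → [m].
At the second juncture, /ŋ/ likewise becomes [n] adjacent to /s/.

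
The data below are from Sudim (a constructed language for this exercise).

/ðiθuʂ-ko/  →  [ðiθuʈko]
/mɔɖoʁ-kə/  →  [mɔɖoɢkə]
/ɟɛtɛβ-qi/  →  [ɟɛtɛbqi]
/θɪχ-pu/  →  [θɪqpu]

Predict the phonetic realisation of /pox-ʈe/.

The data show regressive manner assimilation: /ʂ/ → [ʈ] before /k/; /ʁ/ → [ɢ] before /k/; /β/ → [b] before /q/; /χ/ → [q] before /p/. In each pair only manner changes, matching the following consonant, while place and voice stay constant.
/x/ is a voiceless velar fricative. The following trigger /ʈ/ is a stop, so /x/ must become a stop as well.
Changing only its manner to stop gives [k] — the voiceless velar stop.

[pokʈe]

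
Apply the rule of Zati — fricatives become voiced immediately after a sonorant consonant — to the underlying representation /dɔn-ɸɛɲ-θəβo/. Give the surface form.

[dɔnβɛɲðəβo]

The rule targets /ɸ/ (voiceless bilabial fricative), which sits after the trigger /n/ (voiced).
The voiced bilabial fricative is [β], so /ɸ/ → [β].
At the second juncture, /θ/ likewise becomes [ð] adjacent to /ɲ/.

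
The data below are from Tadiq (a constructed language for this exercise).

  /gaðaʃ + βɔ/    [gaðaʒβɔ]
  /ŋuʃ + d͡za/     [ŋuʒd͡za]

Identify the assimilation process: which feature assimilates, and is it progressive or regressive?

The segment that alternates is /ʃ/, which surfaces as [ʒ] when adjacent to /β/.
/ʃ/ is voiceless while /β/ is voiced; the output [ʒ] is voiced, matching the trigger — so the feature that spreads is voicing.
Place and manner are unchanged, so the assimilation is partial, not total.
Checking the remaining alternation: /ʃ/ → [ʒ] before /d͡z/ (voiceless → voiced, matching voiced) — only voicing changes, and always toward the following segment.
Since the segment that changes precedes the conditioning segment, the assimilation is regressive.

regressive voicing assimilation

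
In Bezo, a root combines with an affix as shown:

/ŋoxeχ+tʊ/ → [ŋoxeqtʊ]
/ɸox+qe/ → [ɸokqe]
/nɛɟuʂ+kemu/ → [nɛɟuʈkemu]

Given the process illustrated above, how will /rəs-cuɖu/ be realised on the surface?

[rətcuɖu]

The data show regressive manner assimilation: /χ/ → [q] before /t/; /x/ → [k] before /q/; /ʂ/ → [ʈ] before /k/. In each pair only manner changes, matching the following consonant, while place and voice stay constant.
The rule targets /s/ (voiceless alveolar fricative), which sits before the trigger /c/ (stop).
Changing only its manner to stop gives [t] — the voiceless alveolar stop.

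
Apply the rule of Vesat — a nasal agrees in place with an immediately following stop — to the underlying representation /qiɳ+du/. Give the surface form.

[qindu]

/ɳ/ is a voiced retroflex nasal. The following trigger /d/ is alveolar, so /ɳ/ must become alveolar as well.
A voiced alveolar nasal is [n], so the surface segment is [n].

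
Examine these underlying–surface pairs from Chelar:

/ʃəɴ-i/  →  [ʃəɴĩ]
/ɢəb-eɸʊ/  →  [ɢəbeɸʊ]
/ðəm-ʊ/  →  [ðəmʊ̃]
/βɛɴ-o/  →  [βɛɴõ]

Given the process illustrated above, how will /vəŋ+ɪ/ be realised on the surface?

[vəŋɪ̃]

The data show progressive nasality assimilation (vowel nasalisation): /i/ → [ĩ] after /ɴ/; /ʊ/ → [ʊ̃] after /m/; /o/ → [õ] after /ɴ/ — a vowel is nasalised by an immediately preceding nasal consonant.
No change occurs in [ɢəbeɸʊ] because the vowel at the boundary is adjacent to an oral consonant, not a nasal (/e/ next to /b/).
/ɪ/ sits next to the nasal /ŋ/ and is therefore nasalised to [ɪ̃].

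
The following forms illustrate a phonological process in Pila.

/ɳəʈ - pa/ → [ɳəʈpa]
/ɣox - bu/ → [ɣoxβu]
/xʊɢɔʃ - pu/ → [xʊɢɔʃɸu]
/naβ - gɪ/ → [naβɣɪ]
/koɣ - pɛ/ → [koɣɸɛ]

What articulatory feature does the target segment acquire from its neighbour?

Comparing underlying and surface forms, /b/ → [β] is the alternation; the neighbouring /x/ is constant.
/b/ is a stop while /x/ is a fricative; the output [β] is a fricative, matching the trigger — so the feature that spreads is manner.
The other alternating forms pattern the same way: /p/ → [ɸ] after /ʃ/ (stop → fricative, matching a fricative); /g/ → [ɣ] after /β/ (stop → fricative, matching a fricative); /p/ → [ɸ] after /ɣ/ (stop → fricative, matching a fricative) — only manner changes, and always toward the preceding segment.
No alternation appears in [ɳəʈpa]: there the adjacent consonants already agree in manner (/p/ and /ʈ/ are both stops), so this form is consistent with the same rule.

manner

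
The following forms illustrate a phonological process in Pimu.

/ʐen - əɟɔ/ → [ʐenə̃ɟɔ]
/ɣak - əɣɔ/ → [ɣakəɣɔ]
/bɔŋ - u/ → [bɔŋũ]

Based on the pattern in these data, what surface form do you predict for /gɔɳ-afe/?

[gɔɳãfe]

The data show progressive nasality assimilation (vowel nasalisation): /ə/ → [ə̃] after /n/; /u/ → [ũ] after /ŋ/ — a vowel is nasalised by an immediately preceding nasal consonant.
No change occurs in [ɣakəɣɔ] because the vowel at the boundary is adjacent to an oral consonant, not a nasal (/ə/ next to /k/).
The vowel /a/ is adjacent to the preceding nasal /ɳ/, so it acquires [+nasal] and surfaces as [ã].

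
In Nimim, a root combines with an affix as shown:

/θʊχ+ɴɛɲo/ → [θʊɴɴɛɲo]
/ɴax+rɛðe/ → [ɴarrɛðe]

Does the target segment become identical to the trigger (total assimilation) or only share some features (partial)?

total assimilation

The segment that alternates is /χ/, which surfaces as [ɴ] when adjacent to /ɴ/.
The output [ɴ] is identical to the trigger /ɴ/ — every feature (place, manner, voicing) has been copied — so this is total assimilation.
The remaining alternation confirms this: /x/ → [r] before /r/ — in each case the output is a copy of the following consonant.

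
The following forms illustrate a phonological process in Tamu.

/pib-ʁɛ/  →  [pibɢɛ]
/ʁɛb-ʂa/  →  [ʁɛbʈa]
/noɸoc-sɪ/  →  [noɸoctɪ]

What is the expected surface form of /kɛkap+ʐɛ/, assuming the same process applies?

[kɛkapɖɛ]

The data show progressive manner assimilation: /ʁ/ → [ɢ] after /b/; /ʂ/ → [ʈ] after /b/; /s/ → [t] after /c/. In each pair only manner changes, matching the preceding consonant, while place and voice stay constant.
/ʐ/ is a voiced retroflex fricative. The preceding trigger /p/ is a stop, so /ʐ/ must become a stop as well.
The voiced retroflex stop is [ɖ], so /ʐ/ → [ɖ].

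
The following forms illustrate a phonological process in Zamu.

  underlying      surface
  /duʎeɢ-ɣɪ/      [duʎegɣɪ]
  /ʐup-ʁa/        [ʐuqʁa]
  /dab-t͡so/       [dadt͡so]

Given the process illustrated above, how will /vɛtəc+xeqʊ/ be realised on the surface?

The data show regressive place assimilation: /ɢ/ → [g] before /ɣ/; /p/ → [q] before /ʁ/; /b/ → [d] before /t͡s/. In each pair only place changes, matching the following consonant, while manner and voice stay constant.
The rule targets /c/ (voiceless palatal stop), which sits before the trigger /x/ (velar).
The voiceless velar stop is [k], so /c/ → [k].

[vɛtəkxeqʊ]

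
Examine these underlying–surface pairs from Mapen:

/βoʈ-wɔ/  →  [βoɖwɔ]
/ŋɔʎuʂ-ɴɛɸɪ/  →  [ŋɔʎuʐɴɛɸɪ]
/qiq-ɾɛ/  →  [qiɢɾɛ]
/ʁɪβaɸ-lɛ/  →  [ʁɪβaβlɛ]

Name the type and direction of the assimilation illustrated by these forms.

Underlying /ʈ/ is realised as [ɖ] next to /w/; /w/ itself does not change.
The change voiceless → voiced matches the voicing of the following /w/, identifying this as voicing assimilation.
Place and manner are unchanged, so the assimilation is partial, not total.
Checking the remaining alternations: /ʂ/ → [ʐ] before /ɴ/ (voiceless → voiced, matching voiced); /q/ → [ɢ] before /ɾ/ (voiceless → voiced, matching voiced); /ɸ/ → [β] before /l/ (voiceless → voiced, matching voiced) — only voicing changes, and always toward the following segment.
Since the segment that changes precedes the conditioning segment, the assimilation is regressive.

regressive voicing assimilation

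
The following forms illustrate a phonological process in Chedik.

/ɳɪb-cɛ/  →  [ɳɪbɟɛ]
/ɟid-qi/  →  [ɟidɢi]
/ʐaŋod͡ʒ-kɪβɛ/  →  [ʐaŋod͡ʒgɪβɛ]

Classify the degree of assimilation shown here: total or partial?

Comparing underlying and surface forms, /c/ → [ɟ] is the alternation; the neighbouring /b/ is constant.
The change voiceless → voiced matches the voicing of the preceding /b/, identifying this as voicing assimilation.
Place and manner are unchanged, so the assimilation is partial, not total.
The same holds elsewhere in the data: /q/ → [ɢ] after /d/ (voiceless → voiced, matching voiced); /k/ → [g] after /d͡ʒ/ (voiceless → voiced, matching voiced) — only voicing changes, and always toward the preceding segment.

partial assimilation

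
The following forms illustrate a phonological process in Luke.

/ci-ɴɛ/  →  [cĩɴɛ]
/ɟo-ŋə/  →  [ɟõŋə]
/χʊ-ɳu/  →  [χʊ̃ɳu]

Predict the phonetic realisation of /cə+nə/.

The data show regressive nasality assimilation (vowel nasalisation): /i/ → [ĩ] before /ɴ/; /o/ → [õ] before /ŋ/; /ʊ/ → [ʊ̃] before /ɳ/ — a vowel is nasalised by an immediately following nasal consonant.
/ə/ sits next to the nasal /n/ and is therefore nasalised to [ə̃].

[cə̃nə]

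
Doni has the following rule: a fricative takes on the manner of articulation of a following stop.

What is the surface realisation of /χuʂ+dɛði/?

[χuʈdɛði]

The rule targets /ʂ/ (voiceless retroflex fricative), which sits before the trigger /d/ (stop).
The voiceless retroflex stop is [ʈ], so /ʂ/ → [ʈ].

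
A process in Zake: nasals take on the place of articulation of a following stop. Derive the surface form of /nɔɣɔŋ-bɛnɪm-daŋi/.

/ŋ/ is a voiced velar nasal. The following trigger /b/ is bilabial, so /ŋ/ must become bilabial as well.
A voiced bilabial nasal is [m], so the surface segment is [m].
The same rule applies at the second boundary: /m/ → [n] next to /d/.

[nɔɣɔmbɛnɪndaŋi]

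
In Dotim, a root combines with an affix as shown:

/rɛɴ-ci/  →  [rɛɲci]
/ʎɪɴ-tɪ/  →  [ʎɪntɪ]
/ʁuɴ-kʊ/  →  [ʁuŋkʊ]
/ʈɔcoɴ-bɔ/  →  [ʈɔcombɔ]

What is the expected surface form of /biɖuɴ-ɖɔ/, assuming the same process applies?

[biɖuɳɖɔ]

The data show regressive place assimilation: /ɴ/ → [ɲ] before /c/; /ɴ/ → [n] before /t/; /ɴ/ → [ŋ] before /k/; /ɴ/ → [m] before /b/. In each pair only place changes, matching the following consonant, while manner and voice stay constant.
The rule targets /ɴ/ (voiced uvular nasal), which sits before the trigger /ɖ/ (retroflex).
A voiced retroflex nasal is [ɳ], so the surface segment is [ɳ].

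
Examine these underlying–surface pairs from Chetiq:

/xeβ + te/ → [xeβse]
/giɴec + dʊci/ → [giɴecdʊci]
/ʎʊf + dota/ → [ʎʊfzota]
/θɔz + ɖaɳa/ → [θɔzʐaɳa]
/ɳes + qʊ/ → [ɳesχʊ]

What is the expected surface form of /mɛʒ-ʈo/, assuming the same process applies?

[mɛʒʂo]

The data show progressive manner assimilation: /t/ → [s] after /β/; /d/ → [z] after /f/; /ɖ/ → [ʐ] after /z/; /q/ → [χ] after /s/. In each pair only manner changes, matching the preceding consonant, while place and voice stay constant.
Nothing changes in [giɴecdʊci]: there the adjacent consonants already agree in manner (/d/ and /c/ are both stops), so this form is consistent with the same rule.
The rule targets /ʈ/ (voiceless retroflex stop), which sits after the trigger /ʒ/ (fricative).
Changing only its manner to fricative gives [ʂ] — the voiceless retroflex fricative.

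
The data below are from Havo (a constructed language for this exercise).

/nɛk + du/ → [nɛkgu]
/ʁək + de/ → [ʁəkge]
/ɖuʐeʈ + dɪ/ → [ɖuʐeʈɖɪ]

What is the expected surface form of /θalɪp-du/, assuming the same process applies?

The data show progressive place assimilation: /d/ → [g] after /k/; /d/ → [ɖ] after /ʈ/. In each pair only place changes, matching the preceding consonant, while manner and voice stay constant.
The rule targets /d/ (voiced alveolar stop), which sits after the trigger /p/ (bilabial).
The voiced bilabial stop is [b], so /d/ → [b].

[θalɪpbu]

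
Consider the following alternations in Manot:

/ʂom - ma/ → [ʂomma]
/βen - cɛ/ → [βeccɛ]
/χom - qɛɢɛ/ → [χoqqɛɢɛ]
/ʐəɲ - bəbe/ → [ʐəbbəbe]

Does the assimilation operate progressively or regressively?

Underlying /n/ is realised as [c] next to /c/; /c/ itself does not change.
The output [c] is identical to the trigger /c/ — every feature (place, manner, voicing) has been copied — so this is total assimilation.
The remaining alternations confirm this: /m/ → [q] before /q/; /ɲ/ → [b] before /b/ — in each case the output is a copy of the following consonant.
In [ʂomma] the two consonants at the boundary are already identical (/m/ + /m/), so the rule applies vacuously and nothing changes.
Since the segment that changes precedes the conditioning segment, the assimilation is regressive.

regressive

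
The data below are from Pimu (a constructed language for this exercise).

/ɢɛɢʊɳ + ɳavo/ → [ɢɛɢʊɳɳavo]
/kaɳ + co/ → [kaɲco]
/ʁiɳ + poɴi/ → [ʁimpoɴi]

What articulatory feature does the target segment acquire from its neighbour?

place

The segment that alternates is /ɳ/, which surfaces as [ɲ] when adjacent to /c/.
/ɳ/ is retroflex while /c/ is palatal; the output [ɲ] is palatal, matching the trigger — so the feature that spreads is place.
Checking the remaining alternation: /ɳ/ → [m] before /p/ (retroflex → bilabial, matching bilabial) — only place changes, and always toward the following segment.
Nothing changes in [ɢɛɢʊɳɳavo]: there the adjacent consonants already agree in place (/ɳ/ and /ɳ/ are both retroflex), so this form is consistent with the same rule.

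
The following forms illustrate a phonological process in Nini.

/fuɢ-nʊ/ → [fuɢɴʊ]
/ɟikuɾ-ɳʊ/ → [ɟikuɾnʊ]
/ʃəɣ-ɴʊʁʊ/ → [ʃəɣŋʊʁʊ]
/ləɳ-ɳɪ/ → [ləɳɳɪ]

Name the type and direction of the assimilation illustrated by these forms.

progressive place assimilation

Underlying /n/ is realised as [ɴ] next to /ɢ/; /ɢ/ itself does not change.
/n/ is alveolar while /ɢ/ is uvular; the output [ɴ] is uvular, matching the trigger — so the feature that spreads is place.
Manner and voice are unchanged, so the assimilation is partial, not total.
Checking the remaining alternations: /ɳ/ → [n] after /ɾ/ (retroflex → alveolar, matching alveolar); /ɴ/ → [ŋ] after /ɣ/ (uvular → velar, matching velar) — only place changes, and always toward the preceding segment.
Nothing changes in [ləɳɳɪ]: there the adjacent consonants already agree in place (/ɳ/ and /ɳ/ are both retroflex), so this form is consistent with the same rule.
The trigger is the preceding segment, so the direction is progressive (perseverative).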